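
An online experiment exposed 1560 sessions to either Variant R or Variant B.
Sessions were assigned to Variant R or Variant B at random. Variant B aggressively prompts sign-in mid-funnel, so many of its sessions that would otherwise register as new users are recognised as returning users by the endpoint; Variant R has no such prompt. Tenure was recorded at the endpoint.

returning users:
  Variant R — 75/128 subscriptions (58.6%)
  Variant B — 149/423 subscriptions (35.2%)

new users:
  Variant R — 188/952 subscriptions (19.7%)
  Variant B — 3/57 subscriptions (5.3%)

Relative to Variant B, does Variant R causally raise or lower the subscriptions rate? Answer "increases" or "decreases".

Variant R is higher inside every user tenure stratum but Variant B is higher in aggregate. Whether to stratify depends on how user tenure relates to the variant.
User tenure is recorded after the variant and is itself shifted by it — it sits on the causal path from variant to outcome. Conditioning on a mediator would strip out part of the effect we want; the pooled comparison gives the total causal effect.
Pooled: Variant R 24.4% vs Variant B 31.7%; Variant B is higher overall.

decreases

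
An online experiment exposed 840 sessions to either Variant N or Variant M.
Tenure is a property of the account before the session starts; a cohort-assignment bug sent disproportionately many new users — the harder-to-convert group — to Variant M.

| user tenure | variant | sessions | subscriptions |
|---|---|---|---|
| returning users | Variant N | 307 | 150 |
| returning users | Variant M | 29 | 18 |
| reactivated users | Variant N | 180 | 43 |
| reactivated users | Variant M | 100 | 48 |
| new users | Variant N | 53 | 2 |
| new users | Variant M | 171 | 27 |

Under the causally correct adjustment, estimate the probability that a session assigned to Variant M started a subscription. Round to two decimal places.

User tenure satisfies the back-door criterion: it is not a descendant of the variant, and it blocks the spurious path from variant to outcome. Adjusting for it (i.e., using the within-user tenure rates) gives the causal effect.
Standardising Variant M to the population user tenure mix: 0.400·18/29 + 0.333·48/100 + 0.267·27/171 = 0.450.

0.45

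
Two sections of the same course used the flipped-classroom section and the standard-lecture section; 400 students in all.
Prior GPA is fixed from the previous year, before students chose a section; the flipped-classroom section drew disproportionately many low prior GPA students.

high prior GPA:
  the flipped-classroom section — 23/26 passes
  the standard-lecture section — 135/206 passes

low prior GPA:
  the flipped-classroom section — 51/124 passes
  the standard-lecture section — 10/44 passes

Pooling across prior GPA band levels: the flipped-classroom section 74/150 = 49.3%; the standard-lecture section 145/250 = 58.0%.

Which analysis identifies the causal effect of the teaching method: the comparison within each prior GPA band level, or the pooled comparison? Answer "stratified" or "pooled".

stratified

The prior GPA band-specific comparison favours the flipped-classroom section throughout, but the pooled figures favour the standard-lecture section. The question is whether to condition on prior GPA band.
Here prior GPA band is a common cause — it drives both which teaching method a case falls under and the outcome. The crude comparison mixes populations; the stratum-specific rates are the causally relevant ones.
Within each level — high prior GPA: 88.5% vs 65.5%; low prior GPA: 41.1% vs 22.7% — the flipped-classroom section is higher every time.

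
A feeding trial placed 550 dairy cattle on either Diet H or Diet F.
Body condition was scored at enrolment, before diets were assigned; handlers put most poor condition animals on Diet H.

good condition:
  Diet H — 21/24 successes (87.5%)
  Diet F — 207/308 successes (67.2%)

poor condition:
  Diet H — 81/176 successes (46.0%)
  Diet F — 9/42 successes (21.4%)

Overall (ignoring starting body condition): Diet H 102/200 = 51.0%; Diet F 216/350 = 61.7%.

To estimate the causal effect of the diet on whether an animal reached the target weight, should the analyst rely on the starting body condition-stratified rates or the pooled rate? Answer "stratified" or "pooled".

stratified

Since starting body condition is a pre-existing factor (not a product of the diet) and it affects the outcome on its own, it is a confounder. The stratified rates, not the pooled rate, identify the causal effect.
Within each level — good condition: 87.5% vs 67.2%; poor condition: 46.0% vs 21.4% — Diet H is higher every time.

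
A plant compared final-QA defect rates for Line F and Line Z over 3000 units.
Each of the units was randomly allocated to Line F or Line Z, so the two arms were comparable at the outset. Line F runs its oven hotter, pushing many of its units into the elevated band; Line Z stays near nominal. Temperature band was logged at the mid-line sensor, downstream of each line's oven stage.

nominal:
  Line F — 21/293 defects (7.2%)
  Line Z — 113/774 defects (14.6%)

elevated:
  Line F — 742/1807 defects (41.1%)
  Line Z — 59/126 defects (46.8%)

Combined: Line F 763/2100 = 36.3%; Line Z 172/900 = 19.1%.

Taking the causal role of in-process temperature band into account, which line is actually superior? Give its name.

Stratifying would compare lines among units the lines themselves sorted into in-process temperature band groups — a form of selection on an intermediate. The unconditioned pooled rates give the total causal effect.
Pooled: Line F 36.3% vs Line Z 19.1%; Line Z is lower overall.

Line Z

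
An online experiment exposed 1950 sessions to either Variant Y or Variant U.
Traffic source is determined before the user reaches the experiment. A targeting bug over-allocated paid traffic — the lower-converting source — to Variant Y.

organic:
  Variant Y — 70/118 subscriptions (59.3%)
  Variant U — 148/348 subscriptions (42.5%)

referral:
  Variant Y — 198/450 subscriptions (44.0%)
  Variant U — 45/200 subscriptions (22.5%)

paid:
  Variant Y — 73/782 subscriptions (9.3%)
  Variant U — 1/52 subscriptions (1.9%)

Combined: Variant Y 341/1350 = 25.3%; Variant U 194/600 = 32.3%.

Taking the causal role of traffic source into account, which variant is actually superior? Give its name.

Traffic source is set before the variant has any effect — it is not caused by the variant — and it independently drives the outcome. That makes it a confounder, so the causal comparison is within traffic source levels.
Within each level — organic: 59.3% vs 42.5%; referral: 44.0% vs 22.5%; paid: 9.3% vs 1.9% — Variant Y is higher every time.

Variant Y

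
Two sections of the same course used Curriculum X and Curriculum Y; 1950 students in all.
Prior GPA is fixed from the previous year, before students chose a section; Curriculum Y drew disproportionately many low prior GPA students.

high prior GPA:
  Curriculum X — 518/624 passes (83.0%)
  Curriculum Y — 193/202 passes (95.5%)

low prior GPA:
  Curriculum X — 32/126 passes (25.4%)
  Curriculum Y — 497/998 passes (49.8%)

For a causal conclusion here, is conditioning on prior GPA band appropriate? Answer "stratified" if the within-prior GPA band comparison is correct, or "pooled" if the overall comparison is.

stratified

Within every prior GPA band level Curriculum Y has the higher rate, yet pooled Curriculum X does — Simpson's reversal.
Prior GPA band is set before the teaching method has any effect — it is not caused by the teaching method — and it independently drives the outcome. That makes it a confounder, so the causal comparison is within prior GPA band levels.
Within each level — high prior GPA: 83.0% vs 95.5%; low prior GPA: 25.4% vs 49.8% — Curriculum Y is higher every time.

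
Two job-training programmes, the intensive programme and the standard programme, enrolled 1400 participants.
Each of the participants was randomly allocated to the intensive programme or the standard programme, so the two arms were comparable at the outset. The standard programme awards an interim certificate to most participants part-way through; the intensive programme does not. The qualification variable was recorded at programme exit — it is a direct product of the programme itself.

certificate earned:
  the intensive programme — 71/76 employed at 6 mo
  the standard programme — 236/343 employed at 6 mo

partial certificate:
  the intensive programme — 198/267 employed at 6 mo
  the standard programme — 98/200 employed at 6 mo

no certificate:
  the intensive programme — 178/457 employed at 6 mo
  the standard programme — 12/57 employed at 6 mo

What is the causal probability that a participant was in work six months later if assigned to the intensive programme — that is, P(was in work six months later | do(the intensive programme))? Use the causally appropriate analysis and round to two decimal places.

Stratifying would compare programmes among participants the programmes themselves sorted into qualification attained during the programme groups — a form of selection on an intermediate. The unconditioned pooled rates give the total causal effect.
So P(outcome | do(the intensive programme)) is just the pooled rate for the intensive programme: 447/800 = 0.559.

0.56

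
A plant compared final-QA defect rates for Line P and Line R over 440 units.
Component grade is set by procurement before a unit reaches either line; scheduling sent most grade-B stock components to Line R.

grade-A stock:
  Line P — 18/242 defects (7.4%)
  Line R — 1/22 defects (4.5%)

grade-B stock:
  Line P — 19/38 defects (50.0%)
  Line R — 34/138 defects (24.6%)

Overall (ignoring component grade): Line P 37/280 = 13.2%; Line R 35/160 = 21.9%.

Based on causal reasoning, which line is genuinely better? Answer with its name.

Within every component grade level Line R has the lower rate, yet pooled Line P does — Simpson's reversal.
Component grade is set before the line has any effect — it is not caused by the line — and it independently drives the outcome. That makes it a confounder, so the causal comparison is within component grade levels.
Within each level — grade-A stock: 7.4% vs 4.5%; grade-B stock: 50.0% vs 24.6% — Line R is lower every time.

Line R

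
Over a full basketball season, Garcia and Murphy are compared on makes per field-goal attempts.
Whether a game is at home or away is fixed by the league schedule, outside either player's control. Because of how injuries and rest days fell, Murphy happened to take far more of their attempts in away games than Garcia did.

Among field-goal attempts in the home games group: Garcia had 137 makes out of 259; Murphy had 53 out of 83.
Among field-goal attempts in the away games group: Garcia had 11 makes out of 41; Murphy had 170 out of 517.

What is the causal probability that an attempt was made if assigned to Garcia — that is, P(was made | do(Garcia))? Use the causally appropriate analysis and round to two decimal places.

Game venue satisfies the back-door criterion: it is not a descendant of the player, and it blocks the spurious path from player to outcome. Adjusting for it (i.e., using the within-game venue rates) gives the causal effect.
Standardising Garcia to the population game venue mix: 0.380·137/259 + 0.620·11/41 = 0.367.

0.37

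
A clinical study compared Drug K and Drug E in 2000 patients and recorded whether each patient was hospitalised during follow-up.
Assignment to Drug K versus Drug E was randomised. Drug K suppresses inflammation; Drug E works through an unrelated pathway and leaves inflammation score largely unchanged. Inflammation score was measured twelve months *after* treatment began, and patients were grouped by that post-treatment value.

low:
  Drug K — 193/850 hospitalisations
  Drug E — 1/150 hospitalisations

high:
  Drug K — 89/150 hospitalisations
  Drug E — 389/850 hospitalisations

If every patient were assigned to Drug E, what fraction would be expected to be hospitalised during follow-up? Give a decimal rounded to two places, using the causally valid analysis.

The stratified and pooled comparisons disagree (Drug E wins within each inflammation score; Drug K wins overall), so the answer turns on the causal role of inflammation score.
Stratifying would compare drugs among patients the drugs themselves sorted into inflammation score groups — a form of selection on an intermediate. The unconditioned pooled rates give the total causal effect.
So P(outcome | do(Drug E)) is just the pooled rate for Drug E: 390/1000 = 0.390.

0.39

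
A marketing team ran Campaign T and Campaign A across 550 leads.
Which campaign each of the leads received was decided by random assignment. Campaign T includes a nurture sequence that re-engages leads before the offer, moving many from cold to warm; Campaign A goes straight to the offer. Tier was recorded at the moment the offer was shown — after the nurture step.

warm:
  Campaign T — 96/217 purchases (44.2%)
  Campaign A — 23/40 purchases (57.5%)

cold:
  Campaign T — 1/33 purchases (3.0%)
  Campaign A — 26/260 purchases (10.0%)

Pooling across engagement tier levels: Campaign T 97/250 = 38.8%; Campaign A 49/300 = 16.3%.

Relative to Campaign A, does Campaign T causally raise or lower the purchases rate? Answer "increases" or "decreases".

increases

Within every engagement tier level Campaign A has the higher rate, yet pooled Campaign T does — Simpson's reversal.
Engagement tier here is a post-treatment variable shaped by the campaign; conditioning on it would introduce bias rather than remove it. The overall comparison is the causal one.
Pooled: Campaign T 38.8% vs Campaign A 16.3%; Campaign T is higher overall.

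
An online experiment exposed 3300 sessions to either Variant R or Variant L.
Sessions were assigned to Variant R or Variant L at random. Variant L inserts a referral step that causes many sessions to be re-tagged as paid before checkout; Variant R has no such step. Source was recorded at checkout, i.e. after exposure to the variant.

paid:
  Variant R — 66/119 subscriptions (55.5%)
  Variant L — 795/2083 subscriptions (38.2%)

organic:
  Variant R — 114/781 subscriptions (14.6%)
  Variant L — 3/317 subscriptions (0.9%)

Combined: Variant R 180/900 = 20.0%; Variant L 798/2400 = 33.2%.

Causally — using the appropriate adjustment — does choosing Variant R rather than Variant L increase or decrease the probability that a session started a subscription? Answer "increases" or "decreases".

Variant R is higher inside every traffic source stratum but Variant L is higher in aggregate. Whether to stratify depends on how traffic source relates to the variant.
Stratifying would compare variants among sessions the variants themselves sorted into traffic source groups — a form of selection on an intermediate. The unconditioned pooled rates give the total causal effect.
Pooled: Variant R 20.0% vs Variant L 33.2%; Variant L is higher overall.

decreases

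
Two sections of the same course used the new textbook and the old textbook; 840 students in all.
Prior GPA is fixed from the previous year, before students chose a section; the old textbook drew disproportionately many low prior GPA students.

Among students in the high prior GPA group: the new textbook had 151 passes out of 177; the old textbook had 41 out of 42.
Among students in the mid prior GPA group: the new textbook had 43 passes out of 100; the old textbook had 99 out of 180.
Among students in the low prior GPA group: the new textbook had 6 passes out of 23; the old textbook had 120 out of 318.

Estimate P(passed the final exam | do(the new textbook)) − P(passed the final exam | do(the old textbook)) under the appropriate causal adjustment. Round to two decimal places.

The stratified and pooled comparisons disagree (the old textbook wins within each prior GPA band; the new textbook wins overall), so the answer turns on the causal role of prior GPA band.
Prior GPA band is set before the teaching method has any effect — it is not caused by the teaching method — and it independently drives the outcome. That makes it a confounder, so the causal comparison is within prior GPA band levels.
Adjusting over the population distribution of prior GPA band: 0.261·(0.853−0.976) + 0.333·(0.430−0.550) + 0.406·(0.261−0.377) = -0.119.

-0.12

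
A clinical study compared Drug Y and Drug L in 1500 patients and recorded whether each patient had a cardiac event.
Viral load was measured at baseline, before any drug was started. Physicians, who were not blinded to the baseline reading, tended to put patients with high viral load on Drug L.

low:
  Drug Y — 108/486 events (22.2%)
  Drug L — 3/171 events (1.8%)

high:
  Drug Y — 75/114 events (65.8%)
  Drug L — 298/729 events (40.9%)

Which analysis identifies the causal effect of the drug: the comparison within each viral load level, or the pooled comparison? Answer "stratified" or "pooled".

stratified

Within every viral load level Drug L has the lower rate, yet pooled Drug Y does — Simpson's reversal.
Nothing the drug does changes viral load; the imbalance is an allocation artefact. With viral load also predicting the outcome, the pooled figure is confounded, and the within-stratum comparison is the causal one.
Within each level — low: 22.2% vs 1.8%; high: 65.8% vs 40.9% — Drug L is lower every time.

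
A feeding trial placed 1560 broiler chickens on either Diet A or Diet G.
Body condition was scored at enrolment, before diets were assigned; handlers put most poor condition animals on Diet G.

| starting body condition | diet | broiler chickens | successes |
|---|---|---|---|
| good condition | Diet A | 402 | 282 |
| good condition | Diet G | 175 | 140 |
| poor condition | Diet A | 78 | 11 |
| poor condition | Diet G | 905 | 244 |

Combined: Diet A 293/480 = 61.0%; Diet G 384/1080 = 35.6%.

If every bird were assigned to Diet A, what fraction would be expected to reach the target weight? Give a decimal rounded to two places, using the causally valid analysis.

The starting body condition-specific comparison favours Diet G throughout, but the pooled figures favour Diet A. The question is whether to condition on starting body condition.
Here starting body condition is a common cause — it drives both which diet a case falls under and the outcome. The crude comparison mixes populations; the stratum-specific rates are the causally relevant ones.
Standardising Diet A to the population starting body condition mix: 0.370·282/402 + 0.630·11/78 = 0.348.

0.35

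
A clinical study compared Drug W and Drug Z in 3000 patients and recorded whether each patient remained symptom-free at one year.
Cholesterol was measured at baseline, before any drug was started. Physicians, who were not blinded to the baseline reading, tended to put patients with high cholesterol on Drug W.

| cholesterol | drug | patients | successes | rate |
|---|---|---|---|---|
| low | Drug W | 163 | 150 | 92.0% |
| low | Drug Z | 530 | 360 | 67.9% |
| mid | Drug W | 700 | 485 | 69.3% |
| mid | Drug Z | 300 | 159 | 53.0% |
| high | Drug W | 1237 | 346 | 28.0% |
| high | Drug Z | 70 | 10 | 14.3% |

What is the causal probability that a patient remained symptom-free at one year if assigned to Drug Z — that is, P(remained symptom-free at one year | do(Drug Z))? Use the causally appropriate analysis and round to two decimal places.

Since cholesterol is a pre-existing factor (not a product of the drug) and it affects the outcome on its own, it is a confounder. The stratified rates, not the pooled rate, identify the causal effect.
Standardising Drug Z to the population cholesterol mix: 0.231·360/530 + 0.333·159/300 + 0.436·10/70 = 0.396.

0.40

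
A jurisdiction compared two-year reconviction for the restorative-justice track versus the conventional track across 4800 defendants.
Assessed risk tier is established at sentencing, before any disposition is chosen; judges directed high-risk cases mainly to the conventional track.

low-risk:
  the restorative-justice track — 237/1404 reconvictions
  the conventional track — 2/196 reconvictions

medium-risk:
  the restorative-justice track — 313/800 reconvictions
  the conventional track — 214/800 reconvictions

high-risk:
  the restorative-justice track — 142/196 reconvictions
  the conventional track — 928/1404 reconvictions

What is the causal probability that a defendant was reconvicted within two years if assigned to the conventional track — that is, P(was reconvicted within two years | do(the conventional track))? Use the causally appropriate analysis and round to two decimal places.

0.31

Assessed risk tier differs across dispositions for reasons unrelated to any effect of the disposition itself, and it separately predicts the outcome — a classic confounder. We must compare within assessed risk tier levels.
Standardising the conventional track to the population assessed risk tier mix: 0.333·2/196 + 0.333·214/800 + 0.333·928/1404 = 0.313.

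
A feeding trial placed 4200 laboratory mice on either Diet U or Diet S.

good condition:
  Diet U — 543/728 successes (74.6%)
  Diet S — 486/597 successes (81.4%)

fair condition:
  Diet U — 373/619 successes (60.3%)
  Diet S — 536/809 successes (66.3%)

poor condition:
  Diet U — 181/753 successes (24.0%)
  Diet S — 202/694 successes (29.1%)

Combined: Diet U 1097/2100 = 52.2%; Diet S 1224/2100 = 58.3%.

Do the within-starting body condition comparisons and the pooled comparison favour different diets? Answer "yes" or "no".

no

Within each starting body condition level (good condition 74.6% vs 81.4%; fair condition 60.3% vs 66.3%; poor condition 24.0% vs 29.1%), Diet S has the higher rate every time. Pooled: 52.2% vs 58.3% — Diet S has the higher rate overall. They agree.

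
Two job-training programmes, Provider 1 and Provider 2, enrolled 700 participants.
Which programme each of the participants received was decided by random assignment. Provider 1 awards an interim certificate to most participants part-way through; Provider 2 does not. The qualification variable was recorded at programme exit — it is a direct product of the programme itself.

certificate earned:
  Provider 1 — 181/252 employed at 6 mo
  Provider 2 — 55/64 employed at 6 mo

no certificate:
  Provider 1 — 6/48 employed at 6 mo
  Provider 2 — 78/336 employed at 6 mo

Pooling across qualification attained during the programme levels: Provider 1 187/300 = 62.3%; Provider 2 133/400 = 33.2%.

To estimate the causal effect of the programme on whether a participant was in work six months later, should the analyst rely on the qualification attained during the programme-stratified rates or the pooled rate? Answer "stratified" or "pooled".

pooled

Because the programme influences qualification attained during the programme, qualification attained during the programme is a post-treatment mediator, not a confounder. Stratifying on it would bias the estimate; the causal effect is the crude pooled difference.
Pooled: Provider 1 62.3% vs Provider 2 33.2%; Provider 1 is higher overall.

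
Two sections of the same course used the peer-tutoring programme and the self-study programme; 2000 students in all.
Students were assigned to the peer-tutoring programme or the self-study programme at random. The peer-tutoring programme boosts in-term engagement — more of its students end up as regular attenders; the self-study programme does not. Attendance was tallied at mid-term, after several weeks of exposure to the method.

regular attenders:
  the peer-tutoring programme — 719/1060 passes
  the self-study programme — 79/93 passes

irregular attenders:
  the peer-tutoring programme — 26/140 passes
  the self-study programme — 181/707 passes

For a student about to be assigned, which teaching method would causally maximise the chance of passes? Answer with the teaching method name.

Mid-term attendance is recorded after the teaching method and is itself shifted by it — it sits on the causal path from teaching method to outcome. Conditioning on a mediator would strip out part of the effect we want; the pooled comparison gives the total causal effect.
Pooled: the peer-tutoring programme 62.1% vs the self-study programme 32.5%; the peer-tutoring programme is higher overall.

the peer-tutoring programme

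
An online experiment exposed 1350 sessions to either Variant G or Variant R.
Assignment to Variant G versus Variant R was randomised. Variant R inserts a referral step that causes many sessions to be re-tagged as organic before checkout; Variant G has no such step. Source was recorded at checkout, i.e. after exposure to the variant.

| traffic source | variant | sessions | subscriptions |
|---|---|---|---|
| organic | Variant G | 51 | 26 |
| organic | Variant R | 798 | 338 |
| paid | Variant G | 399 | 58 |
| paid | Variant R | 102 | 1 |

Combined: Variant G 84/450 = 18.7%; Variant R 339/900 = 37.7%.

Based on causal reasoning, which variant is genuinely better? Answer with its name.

Variant R

The traffic source-specific comparison favours Variant G throughout, but the pooled figures favour Variant R. The question is whether to condition on traffic source.
Traffic source here is a post-treatment variable shaped by the variant; conditioning on it would introduce bias rather than remove it. The overall comparison is the causal one.
Pooled: Variant G 18.7% vs Variant R 37.7%; Variant R is higher overall.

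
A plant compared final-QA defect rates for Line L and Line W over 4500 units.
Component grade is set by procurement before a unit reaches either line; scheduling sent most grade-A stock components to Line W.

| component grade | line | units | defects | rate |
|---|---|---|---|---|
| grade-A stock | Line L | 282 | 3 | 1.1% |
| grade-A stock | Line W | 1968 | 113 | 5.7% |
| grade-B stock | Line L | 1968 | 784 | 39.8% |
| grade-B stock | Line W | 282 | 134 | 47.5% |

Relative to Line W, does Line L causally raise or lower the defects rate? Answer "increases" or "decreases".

decreases

Nothing the line does changes component grade; the imbalance is an allocation artefact. With component grade also predicting the outcome, the pooled figure is confounded, and the within-stratum comparison is the causal one.
Within each level — grade-A stock: 1.1% vs 5.7%; grade-B stock: 39.8% vs 47.5% — Line L is lower every time.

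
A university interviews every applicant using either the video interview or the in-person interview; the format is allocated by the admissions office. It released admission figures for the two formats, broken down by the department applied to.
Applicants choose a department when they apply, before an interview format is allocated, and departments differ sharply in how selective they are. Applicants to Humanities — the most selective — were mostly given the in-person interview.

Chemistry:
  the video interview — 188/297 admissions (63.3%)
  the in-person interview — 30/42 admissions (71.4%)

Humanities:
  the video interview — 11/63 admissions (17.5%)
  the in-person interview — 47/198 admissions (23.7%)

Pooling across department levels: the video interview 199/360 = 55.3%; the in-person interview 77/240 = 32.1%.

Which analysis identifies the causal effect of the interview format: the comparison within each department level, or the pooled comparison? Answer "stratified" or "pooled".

Since department is a pre-existing factor (not a product of the interview format) and it affects the outcome on its own, it is a confounder. The stratified rates, not the pooled rate, identify the causal effect.
Within each level — Chemistry: 63.3% vs 71.4%; Humanities: 17.5% vs 23.7% — the in-person interview is higher every time.

stratified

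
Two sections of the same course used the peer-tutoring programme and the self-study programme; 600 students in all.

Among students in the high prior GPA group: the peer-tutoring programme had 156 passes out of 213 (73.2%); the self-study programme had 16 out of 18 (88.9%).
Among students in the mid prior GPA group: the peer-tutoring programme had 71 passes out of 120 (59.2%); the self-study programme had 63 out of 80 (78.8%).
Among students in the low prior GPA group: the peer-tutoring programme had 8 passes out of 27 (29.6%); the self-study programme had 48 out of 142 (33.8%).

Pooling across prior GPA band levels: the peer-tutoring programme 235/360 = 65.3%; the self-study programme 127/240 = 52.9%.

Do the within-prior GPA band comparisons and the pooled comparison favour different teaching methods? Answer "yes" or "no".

yes

Within each prior GPA band level (high prior GPA 73.2% vs 88.9%; mid prior GPA 59.2% vs 78.8%; low prior GPA 29.6% vs 33.8%), the self-study programme has the higher rate every time. Pooled: 65.3% vs 52.9% — the peer-tutoring programme has the higher rate overall. The two comparisons disagree.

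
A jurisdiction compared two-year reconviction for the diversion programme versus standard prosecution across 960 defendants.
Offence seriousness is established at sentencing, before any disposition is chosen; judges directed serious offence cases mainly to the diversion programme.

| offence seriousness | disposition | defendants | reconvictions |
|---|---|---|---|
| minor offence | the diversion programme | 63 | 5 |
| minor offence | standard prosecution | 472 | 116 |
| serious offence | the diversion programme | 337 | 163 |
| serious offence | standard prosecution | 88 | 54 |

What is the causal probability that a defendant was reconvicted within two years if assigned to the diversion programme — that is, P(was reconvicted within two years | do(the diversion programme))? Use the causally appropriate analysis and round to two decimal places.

the diversion programme is lower inside every offence seriousness stratum but standard prosecution is lower in aggregate. Whether to stratify depends on how offence seriousness relates to the disposition.
The imbalance in offence seriousness arose from how defendants were allocated, not from anything the disposition did; and offence seriousness independently affects the outcome. The pooled gap is confounded — condition on offence seriousness.
Standardising the diversion programme to the population offence seriousness mix: 0.557·5/63 + 0.443·163/337 = 0.258.

0.26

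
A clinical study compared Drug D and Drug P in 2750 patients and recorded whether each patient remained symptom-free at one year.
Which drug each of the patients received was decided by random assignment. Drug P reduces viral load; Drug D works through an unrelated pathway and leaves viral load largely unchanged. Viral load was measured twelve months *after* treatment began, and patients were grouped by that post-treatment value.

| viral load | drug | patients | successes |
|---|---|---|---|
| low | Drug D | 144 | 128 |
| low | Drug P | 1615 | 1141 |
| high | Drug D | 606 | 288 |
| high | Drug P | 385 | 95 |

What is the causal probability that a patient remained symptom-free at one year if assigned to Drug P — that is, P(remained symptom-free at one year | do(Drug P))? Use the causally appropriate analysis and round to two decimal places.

0.62

The viral load-specific comparison favours Drug D throughout, but the pooled figures favour Drug P. The question is whether to condition on viral load.
Stratifying would compare drugs among patients the drugs themselves sorted into viral load groups — a form of selection on an intermediate. The unconditioned pooled rates give the total causal effect.
So P(outcome | do(Drug P)) is just the pooled rate for Drug P: 1236/2000 = 0.618.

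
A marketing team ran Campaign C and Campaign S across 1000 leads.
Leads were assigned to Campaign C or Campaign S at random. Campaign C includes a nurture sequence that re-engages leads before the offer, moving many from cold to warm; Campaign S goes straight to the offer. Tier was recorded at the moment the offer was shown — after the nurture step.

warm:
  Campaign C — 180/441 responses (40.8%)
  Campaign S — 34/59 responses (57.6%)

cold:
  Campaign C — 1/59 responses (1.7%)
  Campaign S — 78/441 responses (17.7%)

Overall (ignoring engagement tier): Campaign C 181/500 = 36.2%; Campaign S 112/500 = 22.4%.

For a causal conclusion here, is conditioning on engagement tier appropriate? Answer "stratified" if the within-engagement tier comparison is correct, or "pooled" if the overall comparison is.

Because the campaign influences engagement tier, engagement tier is a post-treatment mediator, not a confounder. Stratifying on it would bias the estimate; the causal effect is the crude pooled difference.
Pooled: Campaign C 36.2% vs Campaign S 22.4%; Campaign C is higher overall.

pooled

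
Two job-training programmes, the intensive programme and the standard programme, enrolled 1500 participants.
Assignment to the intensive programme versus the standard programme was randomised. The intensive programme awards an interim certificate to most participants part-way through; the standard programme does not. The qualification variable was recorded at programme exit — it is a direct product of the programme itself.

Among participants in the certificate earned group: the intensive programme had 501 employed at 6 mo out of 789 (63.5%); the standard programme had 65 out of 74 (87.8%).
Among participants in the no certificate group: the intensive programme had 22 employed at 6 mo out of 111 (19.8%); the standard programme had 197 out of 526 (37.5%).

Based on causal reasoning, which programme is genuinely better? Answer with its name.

the intensive programme

Within every qualification attained during the programme level the standard programme has the higher rate, yet pooled the intensive programme does — Simpson's reversal.
The distribution of qualification attained during the programme is itself part of what the programme does — it is an intermediate outcome. Holding it fixed would remove that part of the effect; the total effect is the pooled difference.
Pooled: the intensive programme 58.1% vs the standard programme 43.7%; the intensive programme is higher overall.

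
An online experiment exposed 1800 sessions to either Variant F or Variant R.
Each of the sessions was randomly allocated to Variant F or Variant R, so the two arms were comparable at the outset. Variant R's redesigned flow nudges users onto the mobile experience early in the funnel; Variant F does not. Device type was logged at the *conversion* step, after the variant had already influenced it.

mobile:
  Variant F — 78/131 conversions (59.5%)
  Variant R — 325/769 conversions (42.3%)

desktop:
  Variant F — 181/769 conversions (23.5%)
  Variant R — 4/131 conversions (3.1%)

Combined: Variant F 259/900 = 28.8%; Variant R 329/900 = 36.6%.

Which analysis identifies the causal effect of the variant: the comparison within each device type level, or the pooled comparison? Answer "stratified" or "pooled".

Device type is recorded after the variant and is itself shifted by it — it sits on the causal path from variant to outcome. Conditioning on a mediator would strip out part of the effect we want; the pooled comparison gives the total causal effect.
Pooled: Variant F 28.8% vs Variant R 36.6%; Variant R is higher overall.

pooled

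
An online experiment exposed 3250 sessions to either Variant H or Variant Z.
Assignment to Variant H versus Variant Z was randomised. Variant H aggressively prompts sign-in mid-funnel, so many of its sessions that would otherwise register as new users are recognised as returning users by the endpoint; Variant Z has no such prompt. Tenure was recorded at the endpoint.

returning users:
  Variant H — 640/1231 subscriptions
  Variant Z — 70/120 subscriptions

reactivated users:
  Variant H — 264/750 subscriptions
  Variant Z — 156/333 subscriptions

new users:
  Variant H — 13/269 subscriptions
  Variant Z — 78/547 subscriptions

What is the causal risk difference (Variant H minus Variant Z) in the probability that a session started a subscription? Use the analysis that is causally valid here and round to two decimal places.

+0.10

User tenure is downstream of the variant. One should not condition on a consequence of treatment, so the overall rates are the right comparison.
The causal difference is the pooled difference: 0.408 − 0.304 = +0.104.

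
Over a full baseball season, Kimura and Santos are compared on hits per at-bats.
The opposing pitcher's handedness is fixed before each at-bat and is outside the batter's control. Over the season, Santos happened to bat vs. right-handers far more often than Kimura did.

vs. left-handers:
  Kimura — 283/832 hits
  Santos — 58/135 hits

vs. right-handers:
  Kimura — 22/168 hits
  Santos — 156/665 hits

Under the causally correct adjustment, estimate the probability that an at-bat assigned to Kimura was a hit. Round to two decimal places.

0.24

The imbalance in pitcher handedness arose from how at-bats were allocated, not from anything the player did; and pitcher handedness independently affects the outcome. The pooled gap is confounded — condition on pitcher handedness.
Standardising Kimura to the population pitcher handedness mix: 0.537·283/832 + 0.463·22/168 = 0.243.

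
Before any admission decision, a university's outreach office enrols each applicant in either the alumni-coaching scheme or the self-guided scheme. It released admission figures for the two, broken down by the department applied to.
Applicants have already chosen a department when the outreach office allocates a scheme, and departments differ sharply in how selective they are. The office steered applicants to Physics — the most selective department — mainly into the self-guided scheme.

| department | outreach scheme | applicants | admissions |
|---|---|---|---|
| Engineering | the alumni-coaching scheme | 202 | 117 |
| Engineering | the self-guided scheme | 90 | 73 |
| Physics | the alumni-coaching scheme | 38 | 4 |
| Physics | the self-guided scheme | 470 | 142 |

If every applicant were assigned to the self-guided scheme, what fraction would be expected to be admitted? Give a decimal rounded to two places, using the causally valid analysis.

0.49

Within every department level the self-guided scheme has the higher rate, yet pooled the alumni-coaching scheme does — Simpson's reversal.
Department differs across outreach schemes for reasons unrelated to any effect of the outreach scheme itself, and it separately predicts the outcome — a classic confounder. We must compare within department levels.
Standardising the self-guided scheme to the population department mix: 0.365·73/90 + 0.635·142/470 = 0.488.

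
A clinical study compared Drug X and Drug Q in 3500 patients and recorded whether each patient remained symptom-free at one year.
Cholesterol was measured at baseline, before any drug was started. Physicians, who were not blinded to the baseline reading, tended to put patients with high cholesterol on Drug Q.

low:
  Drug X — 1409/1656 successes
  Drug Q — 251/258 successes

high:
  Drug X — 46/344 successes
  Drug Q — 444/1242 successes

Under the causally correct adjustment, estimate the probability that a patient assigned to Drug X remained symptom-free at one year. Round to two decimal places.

0.53

Drug Q is higher inside every cholesterol stratum but Drug X is higher in aggregate. Whether to stratify depends on how cholesterol relates to the drug.
Here cholesterol is a common cause — it drives both which drug a case falls under and the outcome. The crude comparison mixes populations; the stratum-specific rates are the causally relevant ones.
Standardising Drug X to the population cholesterol mix: 0.547·1409/1656 + 0.453·46/344 = 0.526.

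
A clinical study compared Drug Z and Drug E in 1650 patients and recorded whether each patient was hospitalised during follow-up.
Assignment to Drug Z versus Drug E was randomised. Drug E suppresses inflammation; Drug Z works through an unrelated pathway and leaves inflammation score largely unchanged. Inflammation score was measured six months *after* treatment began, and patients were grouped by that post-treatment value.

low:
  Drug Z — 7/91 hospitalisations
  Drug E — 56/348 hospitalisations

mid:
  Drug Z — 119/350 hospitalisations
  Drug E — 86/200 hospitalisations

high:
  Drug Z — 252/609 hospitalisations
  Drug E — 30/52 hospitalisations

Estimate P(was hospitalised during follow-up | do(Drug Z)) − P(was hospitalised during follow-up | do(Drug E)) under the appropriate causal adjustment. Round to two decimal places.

The stratified and pooled comparisons disagree (Drug Z wins within each inflammation score; Drug E wins overall), so the answer turns on the causal role of inflammation score.
Because the drug influences inflammation score, inflammation score is a post-treatment mediator, not a confounder. Stratifying on it would bias the estimate; the causal effect is the crude pooled difference.
The causal difference is the pooled difference: 0.360 − 0.287 = +0.073.

+0.07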